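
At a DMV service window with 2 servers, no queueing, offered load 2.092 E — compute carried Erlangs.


B(2,2.092) = 0.414420 (Erlang-B)
Carried load = a(1 − B) = 2.092·(1 − 0.414420) = 2.092·0.585580 = 1.2250 E

Final: 1.2250 Erlangs


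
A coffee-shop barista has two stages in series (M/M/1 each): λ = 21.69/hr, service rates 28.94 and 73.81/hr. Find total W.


Each node sees arrival rate λ = 21.69/hr (tandem ⇒ throughput preserved).
W₁ = 1/(μ₁−λ) = 1/(28.94−21.69) = 0.13793 hr
W₂ = 1/(μ₂−λ) = 1/(73.81−21.69) = 0.01919 hr
W_total = W₁ + W₂ = 0.13793 + 0.01919 = 0.15712 hr

Final: 0.15712 hr


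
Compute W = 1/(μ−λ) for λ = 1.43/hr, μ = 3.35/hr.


W = 1/(μ−λ) = 1/(3.35 − 1.43) = 1/1.92 = 0.5208 hr

Final: 0.5208 hr


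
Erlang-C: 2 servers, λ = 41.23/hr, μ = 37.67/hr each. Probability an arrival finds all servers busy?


a = λ/μ = 1.0945; ρ = a/2 = 0.5473
P₀ = 0.292614 (from M/M/c formula)
C(c,a) = [a^c/(c!(1−ρ))]·P₀ = [1.19794/(2·0.4527)]·0.292614
= 1.32297·0.292614 = 0.387119

Final: 0.387119


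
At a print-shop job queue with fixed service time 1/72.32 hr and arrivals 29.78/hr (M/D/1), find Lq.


ρ = 29.78/72.32 = 0.4118
M/D/1: Lq = ρ²/(2(1−ρ)) = 0.1696/(2·0.5882) = 0.14413

Final: 0.14413


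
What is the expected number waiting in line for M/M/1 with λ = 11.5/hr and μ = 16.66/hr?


ρ = 11.5/16.66 = 0.6903
Lq = ρ²/(1−ρ) = 0.4765/0.3097 = 1.5384

Final: 1.5384


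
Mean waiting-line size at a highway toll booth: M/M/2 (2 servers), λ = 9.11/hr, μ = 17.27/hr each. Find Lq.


a = λ/μ = 0.5275; ρ = a/2 = 0.2638
P₀ = 0.582589
Lq = P₀·a^c·ρ / (c!·(1−ρ)²) = 0.582589·0.27826·0.2638/(2·0.54206)
= 0.03944

Final: 0.03944


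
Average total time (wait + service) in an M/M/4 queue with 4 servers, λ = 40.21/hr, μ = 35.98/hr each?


a = 1.1176; ρ = 0.2794; P₀ = 0.326278
Lq = P₀·a^c·ρ/(c!(1−ρ)²) = 0.01141
Wq = Lq/λ = 0.01141/40.21 = 0.0002838 hr
W = Wq + 1/μ = 0.0002838 + 0.02779 = 0.02808 hr

Final: 0.02808 hr


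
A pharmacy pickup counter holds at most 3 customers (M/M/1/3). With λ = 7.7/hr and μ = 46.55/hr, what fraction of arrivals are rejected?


ρ = λ/μ = 7.7/46.55 = 0.1654
P_K = (1−ρ)ρ^K/(1−ρ^(K+1)) = (0.8346·0.004526)/(1 − 0.0007487)
= 0.003777/0.999251 = 0.003780

Final: 0.003780


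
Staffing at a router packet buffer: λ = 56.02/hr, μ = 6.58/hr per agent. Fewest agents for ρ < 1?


Stability requires cμ > λ ⇔ c > λ/μ.
λ/μ = 56.02/6.58 = 8.5137
Minimum integer c = ⌊8.5137⌋ + 1 = 9
Check: 9·6.58 = 59.22 > 56.02, while 8·6.58 = 52.64 ≤ 56.02

Final: 9 servers


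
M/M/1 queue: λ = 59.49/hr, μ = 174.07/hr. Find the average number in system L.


ρ = λ/μ = 59.49/174.07 = 0.3418
L = ρ/(1−ρ) = 0.3418/(1 − 0.3418) = 0.3418/0.6582 = 0.5192

Final: 0.5192


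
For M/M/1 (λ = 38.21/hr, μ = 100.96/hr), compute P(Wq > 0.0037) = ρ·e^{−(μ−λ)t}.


ρ = 38.21/100.96 = 0.3785
P(Wq > t) = ρ·e^{−(μ−λ)t} = 0.3785·e^{−0.2322}
= 0.3785·0.792807 = 0.300051

Final: 0.300051


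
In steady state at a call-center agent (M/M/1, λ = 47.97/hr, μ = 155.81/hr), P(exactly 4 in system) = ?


ρ = 47.97/155.81 = 0.3079
P_n = (1−ρ)·ρ^n = (1 − 0.3079)·0.3079^4 = 0.6921·0.008985 = 0.006218

Final: 0.006218


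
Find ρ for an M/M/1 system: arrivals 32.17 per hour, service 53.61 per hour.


ρ = λ/μ = 32.17/53.61 = 0.6001

Final: 0.6001


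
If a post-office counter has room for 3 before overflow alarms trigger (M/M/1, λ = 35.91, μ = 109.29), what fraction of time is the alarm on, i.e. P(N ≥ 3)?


ρ = 35.91/109.29 = 0.3286
P(N ≥ n) = ρ^n = 0.3286^3 = 0.035474

Final: 0.035474


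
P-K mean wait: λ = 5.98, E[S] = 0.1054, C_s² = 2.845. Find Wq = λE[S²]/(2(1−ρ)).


ρ = λ·E[S] = 5.98·0.1054 = 0.6303
E[S²] = E[S]²(1+C_s²) = 0.1054²·(1+2.845) = 0.042715
Wq = λ·E[S²]/(2(1−ρ)) = 5.98·0.042715/(2·0.3697) = 0.34545 hr

Final: 0.34545 hr


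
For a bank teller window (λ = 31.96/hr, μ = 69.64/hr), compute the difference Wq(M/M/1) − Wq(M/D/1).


ρ = 31.96/69.64 = 0.4589
Wq(M/M/1) = ρ/(μ−λ) = 0.4589/37.68 = 0.01218 hr
Wq(M/D/1) = ρ/(2(μ−λ)) = 0.006090 hr
Savings = 0.01218 − 0.006090 = 0.006090 hr

Final: 0.006090 hr


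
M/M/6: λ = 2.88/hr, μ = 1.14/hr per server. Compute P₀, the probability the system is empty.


a = λ/μ = 2.88/1.14 = 2.5263; ρ = a/c = 0.4211
Σ_{k=0}^{5} a^k/k! (terms k=0..5) = 1.00000 + 2.52632 + 3.19114 + 2.68727 + 1.69722 + 0.85755 = 11.95949
Tail: a^6/(6!(1−ρ)) = 259.97155/(720·0.5789) = 0.62367
P₀ = 1/(11.95949 + 0.62367) = 1/12.58316 = 0.079471

Final: 0.079471


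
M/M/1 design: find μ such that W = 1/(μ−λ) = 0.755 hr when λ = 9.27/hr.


W = 1/(μ−λ) ⇒ μ − λ = 1/W = 1/0.755 = 1.3245
μ = λ + 1/W = 9.27 + 1.3245 = 10.5945 per hr

Final: 10.5945 /hr


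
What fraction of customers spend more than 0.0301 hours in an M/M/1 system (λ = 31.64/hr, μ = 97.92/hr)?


W ~ Exponential(μ−λ) for M/M/1.
μ − λ = 97.92 − 31.64 = 66.2800
P(W > t) = e^{−(μ−λ)t} = e^{−1.9950} = 0.136010

Final: 0.136010


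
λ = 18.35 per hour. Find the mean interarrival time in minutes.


Mean interarrival time = 1/λ = 1/18.35 hour = 0.05450 hour
In minutes: 0.05450 × 60 = 3.2698 min

Final: 3.2698 min


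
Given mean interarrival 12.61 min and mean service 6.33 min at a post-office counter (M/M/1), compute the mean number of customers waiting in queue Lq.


λ = 60/12.61 = 4.7581 /hr
μ = 60/6.33 = 9.4787 /hr
ρ = λ/μ = 4.7581/9.4787 = 0.5020
Lq = ρ²/(1−ρ) = 0.2520/0.4980 = 0.5060

Final: 0.5060


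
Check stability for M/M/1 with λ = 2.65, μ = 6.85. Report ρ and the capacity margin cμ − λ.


Total capacity cμ = 1·6.85 = 6.85/hr
ρ = λ/(cμ) = 2.65/6.85 = 0.3869
Stable ⇔ ρ < 1: YES
Spare capacity = cμ − λ = 6.85 − 2.65 = 4.20/hr

Final: ρ = 0.3869; stable; margin = 4.20/hr


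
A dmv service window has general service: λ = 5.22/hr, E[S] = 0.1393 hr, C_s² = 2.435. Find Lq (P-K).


ρ = λ·E[S] = 5.22·0.1393 = 0.7271
Lq = ρ²(1+C_s²)/(2(1−ρ)) = 0.5287·(1+2.435)/(2·0.2729)
= 0.5287·3.4350/0.5457 = 3.32820

Final: 3.32820


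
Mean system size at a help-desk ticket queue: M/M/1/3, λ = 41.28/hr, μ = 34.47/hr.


ρ = 41.28/34.47 = 1.1976
L = ρ[1 − (K+1)ρ^K + Kρ^(K+1)] / [(1−ρ)(1−ρ^(K+1))]
Numerator: 1.1976·(1 − 4·1.717494 + 3·2.056807) = 0.359803
Denominator: (-0.1976)·(-1.056807) = 0.208786
L = 0.359803/0.208786 = 1.7233

Final: 1.7233


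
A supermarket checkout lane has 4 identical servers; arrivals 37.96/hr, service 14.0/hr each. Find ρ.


ρ = λ/(cμ) = 37.96/(4·14.0) = 37.96/56.00 = 0.6779

Final: 0.6779


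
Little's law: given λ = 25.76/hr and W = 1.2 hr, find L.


L = λW = 25.76·1.2 = 30.9120

Final: 30.9120


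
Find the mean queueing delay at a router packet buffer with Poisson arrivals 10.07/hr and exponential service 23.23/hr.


ρ = 10.07/23.23 = 0.4335
Wq = ρ/(μ−λ) = 0.4335/(23.23 − 10.07) = 0.4335/13.16 = 0.03294 hr

Final: 0.03294 hr


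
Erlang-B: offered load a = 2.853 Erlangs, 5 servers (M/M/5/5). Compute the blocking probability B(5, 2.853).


B(c,a) = (a^c/c!) / Σ_{k=0}^{c} a^k/k!
a^5/5! = 1.575171
Σ terms (k=0..5): 1.00000 + 2.85300 + 4.06980 + 3.87038 + 2.76055 + 1.57517 = 16.128911
B = 1.575171/16.128911 = 0.097661

Final: 0.097661


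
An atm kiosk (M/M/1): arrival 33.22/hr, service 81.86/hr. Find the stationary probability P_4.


ρ = 33.22/81.86 = 0.4058
P_n = (1−ρ)·ρ^n = (1 − 0.4058)·0.4058^4 = 0.5942·0.027121 = 0.016115

Final: 0.016115


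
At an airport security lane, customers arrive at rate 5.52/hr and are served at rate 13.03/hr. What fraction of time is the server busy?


ρ = λ/μ = 5.52/13.03 = 0.4236

Final: 0.4236


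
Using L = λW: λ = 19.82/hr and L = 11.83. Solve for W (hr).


W = L/λ = 11.83/19.82 = 0.5969 hr

Final: 0.5969 hr


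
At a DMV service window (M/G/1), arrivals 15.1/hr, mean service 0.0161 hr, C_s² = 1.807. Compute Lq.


ρ = λ·E[S] = 15.1·0.0161 = 0.2431
Lq = ρ²(1+C_s²)/(2(1−ρ)) = 0.05910·(1+1.807)/(2·0.7569)
= 0.05910·2.8070/1.5138 = 0.10959

Final: 0.10959


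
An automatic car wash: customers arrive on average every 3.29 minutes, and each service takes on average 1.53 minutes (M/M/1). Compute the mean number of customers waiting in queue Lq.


λ = 60/3.29 = 18.2371 /hr
μ = 60/1.53 = 39.2157 /hr
ρ = λ/μ = 18.2371/39.2157 = 0.4650
Lq = ρ²/(1−ρ) = 0.2163/0.5350 = 0.4043

Final: 0.4043


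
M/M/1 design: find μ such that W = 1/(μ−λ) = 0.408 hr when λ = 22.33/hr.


W = 1/(μ−λ) ⇒ μ − λ = 1/W = 1/0.408 = 2.4510
μ = λ + 1/W = 22.33 + 2.4510 = 24.7810 per hr

Final: 24.7810 /hr


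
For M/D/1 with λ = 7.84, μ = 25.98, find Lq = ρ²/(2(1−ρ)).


ρ = 7.84/25.98 = 0.3018
M/D/1: Lq = ρ²/(2(1−ρ)) = 0.09107/(2·0.6982) = 0.06521

Final: 0.06521


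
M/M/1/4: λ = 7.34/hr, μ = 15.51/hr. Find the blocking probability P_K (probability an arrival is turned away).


ρ = λ/μ = 7.34/15.51 = 0.4732
P_K = (1−ρ)ρ^K/(1−ρ^(K+1)) = (0.5268·0.050158)/(1 − 0.023737)
= 0.026421/0.976263 = 0.027063

Final: 0.027063


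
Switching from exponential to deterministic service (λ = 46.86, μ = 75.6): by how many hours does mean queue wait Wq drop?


ρ = 46.86/75.6 = 0.6198
Wq(M/M/1) = ρ/(μ−λ) = 0.6198/28.74 = 0.02157 hr
Wq(M/D/1) = ρ/(2(μ−λ)) = 0.01078 hr
Savings = 0.02157 − 0.01078 = 0.01078 hr

Final: 0.01078 hr


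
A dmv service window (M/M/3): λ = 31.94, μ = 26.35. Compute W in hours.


a = 1.2121; ρ = 0.4040; P₀ = 0.290287
Lq = P₀·a^c·ρ/(c!(1−ρ)²) = 0.09803
Wq = Lq/λ = 0.09803/31.94 = 0.003069 hr
W = Wq + 1/μ = 0.003069 + 0.03795 = 0.04102 hr

Final: 0.04102 hr


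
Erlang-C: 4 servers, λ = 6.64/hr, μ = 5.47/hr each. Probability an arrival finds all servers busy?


a = λ/μ = 1.2139; ρ = a/4 = 0.3035
P₀ = 0.295974 (from M/M/c formula)
C(c,a) = [a^c/(c!(1−ρ))]·P₀ = [2.17132/(24·0.6965)]·0.295974
= 0.12989·0.295974 = 0.038444

Final: 0.038444


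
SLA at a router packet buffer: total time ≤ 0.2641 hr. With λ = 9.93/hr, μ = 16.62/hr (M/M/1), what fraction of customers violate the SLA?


W ~ Exponential(μ−λ) for M/M/1.
μ − λ = 16.62 − 9.93 = 6.6900
P(W > t) = e^{−(μ−λ)t} = e^{−1.7668} = 0.170874

Final: 0.170874


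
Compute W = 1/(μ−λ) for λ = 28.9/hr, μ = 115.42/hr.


W = 1/(μ−λ) = 1/(115.42 − 28.9) = 1/86.52 = 0.01156 hr

Final: 0.01156 hr


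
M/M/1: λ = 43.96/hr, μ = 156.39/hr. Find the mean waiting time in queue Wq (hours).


ρ = 43.96/156.39 = 0.2811
Wq = ρ/(μ−λ) = 0.2811/(156.39 − 43.96) = 0.2811/112.43 = 0.002500 hr

Final: 0.002500 hr


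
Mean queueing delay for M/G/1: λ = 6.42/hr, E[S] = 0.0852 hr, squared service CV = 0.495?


ρ = λ·E[S] = 6.42·0.0852 = 0.5470
E[S²] = E[S]²(1+C_s²) = 0.0852²·(1+0.495) = 0.010852
Wq = λ·E[S²]/(2(1−ρ)) = 6.42·0.010852/(2·0.4530) = 0.07690 hr

Final: 0.07690 hr


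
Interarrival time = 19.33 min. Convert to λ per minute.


λ = 1/(interarrival time) in consistent units.
1 minute = 1 min, so λ = 1/19.33 = 0.05173 per minute

Final: 0.05173 /min


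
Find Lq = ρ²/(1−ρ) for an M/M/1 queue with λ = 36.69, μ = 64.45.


ρ = 36.69/64.45 = 0.5693
Lq = ρ²/(1−ρ) = 0.3241/0.4307 = 0.7524

Final: 0.7524


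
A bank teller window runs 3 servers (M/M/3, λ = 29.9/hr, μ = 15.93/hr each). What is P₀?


a = λ/μ = 29.9/15.93 = 1.8770; ρ = a/c = 0.6257
Σ_{k=0}^{2} a^k/k! (terms k=0..2) = 1.00000 + 1.87696 + 1.76149 = 4.63845
Tail: a^3/(3!(1−ρ)) = 6.61251/(6·0.3743) = 2.94403
P₀ = 1/(4.63845 + 2.94403) = 1/7.58248 = 0.131883

Final: 0.131883


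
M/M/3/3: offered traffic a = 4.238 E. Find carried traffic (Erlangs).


B(3,4.238) = 0.471527 (Erlang-B)
Carried load = a(1 − B) = 4.238·(1 − 0.471527) = 4.238·0.528473 = 2.2397 E

Final: 2.2397 Erlangs


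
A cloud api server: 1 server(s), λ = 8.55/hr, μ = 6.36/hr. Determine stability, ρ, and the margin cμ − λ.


Total capacity cμ = 1·6.36 = 6.36/hr
ρ = λ/(cμ) = 8.55/6.36 = 1.3443
Stable ⇔ ρ < 1: NO
Spare capacity = cμ − λ = 6.36 − 8.55 = -2.19/hr

Final: ρ = 1.3443; unstable; margin = -2.19/hr


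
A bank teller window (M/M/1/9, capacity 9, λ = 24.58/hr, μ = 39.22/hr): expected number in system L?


ρ = 24.58/39.22 = 0.6267
L = ρ[1 − (K+1)ρ^K + Kρ^(K+1)] / [(1−ρ)(1−ρ^(K+1))]
Numerator: 0.6267·(1 − 10·0.014917 + 9·0.009349) = 0.585966
Denominator: (0.3733)·(0.990651) = 0.369789
L = 0.585966/0.369789 = 1.5846

Final: 1.5846


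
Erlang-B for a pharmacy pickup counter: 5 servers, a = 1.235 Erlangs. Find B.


B(c,a) = (a^c/c!) / Σ_{k=0}^{c} a^k/k!
a^5/5! = 0.023942
Σ terms (k=0..5): 1.00000 + 1.23500 + 0.76261 + 0.31394 + 0.09693 + 0.02394 = 3.432426
B = 0.023942/3.432426 = 0.006975

Final: 0.006975


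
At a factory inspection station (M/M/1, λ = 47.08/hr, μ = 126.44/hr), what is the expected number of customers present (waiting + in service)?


ρ = λ/μ = 47.08/126.44 = 0.3724
L = ρ/(1−ρ) = 0.3724/(1 − 0.3724) = 0.3724/0.6276 = 0.5932

Final: 0.5932


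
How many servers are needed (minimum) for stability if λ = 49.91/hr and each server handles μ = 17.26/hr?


Stability requires cμ > λ ⇔ c > λ/μ.
λ/μ = 49.91/17.26 = 2.8917
Minimum integer c = ⌊2.8917⌋ + 1 = 3
Check: 3·17.26 = 51.78 > 49.91, while 2·17.26 = 34.52 ≤ 49.91

Final: 3 servers


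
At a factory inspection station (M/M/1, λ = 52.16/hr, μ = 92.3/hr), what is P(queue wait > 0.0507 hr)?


ρ = 52.16/92.3 = 0.5651
P(Wq > t) = ρ·e^{−(μ−λ)t} = 0.5651·e^{−2.0351}
= 0.5651·0.130668 = 0.073842

Final: 0.073842


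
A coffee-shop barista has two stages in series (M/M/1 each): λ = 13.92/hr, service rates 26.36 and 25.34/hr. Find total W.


Each node sees arrival rate λ = 13.92/hr (tandem ⇒ throughput preserved).
W₁ = 1/(μ₁−λ) = 1/(26.36−13.92) = 0.08039 hr
W₂ = 1/(μ₂−λ) = 1/(25.34−13.92) = 0.08757 hr
W_total = W₁ + W₂ = 0.08039 + 0.08757 = 0.16795 hr

Final: 0.16795 hr


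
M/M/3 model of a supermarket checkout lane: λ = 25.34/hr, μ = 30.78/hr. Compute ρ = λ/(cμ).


ρ = λ/(cμ) = 25.34/(3·30.78) = 25.34/92.34 = 0.2744

Final: 0.2744


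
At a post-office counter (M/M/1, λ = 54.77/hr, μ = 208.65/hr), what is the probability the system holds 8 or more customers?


ρ = 54.77/208.65 = 0.2625
P(N ≥ n) = ρ^n = 0.2625^8 = 0.00002254

Final: 0.00002254


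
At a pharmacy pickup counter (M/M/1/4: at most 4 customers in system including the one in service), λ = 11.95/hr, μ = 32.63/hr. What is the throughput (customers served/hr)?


ρ = 0.3662; P_K = (1−ρ)ρ^4/(1−ρ^5) = 0.011476
λ_eff = λ(1 − P_K) = 11.95·(1 − 0.011476) = 11.95·0.988524 = 11.8129 /hr

Final: 11.8129 /hr


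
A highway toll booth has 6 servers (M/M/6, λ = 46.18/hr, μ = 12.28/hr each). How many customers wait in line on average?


a = λ/μ = 3.7606; ρ = a/6 = 0.6268
P₀ = 0.021824
Lq = P₀·a^c·ρ / (c!·(1−ρ)²) = 0.021824·2828.35143·0.6268/(720·0.13930)
= 0.38572

Final: 0.38572


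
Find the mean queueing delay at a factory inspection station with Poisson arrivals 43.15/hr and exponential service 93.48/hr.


ρ = 43.15/93.48 = 0.4616
Wq = ρ/(μ−λ) = 0.4616/(93.48 − 43.15) = 0.4616/50.33 = 0.009171 hr

Final: 0.009171 hr


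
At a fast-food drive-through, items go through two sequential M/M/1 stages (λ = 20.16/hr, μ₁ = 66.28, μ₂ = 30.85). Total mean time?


Each node sees arrival rate λ = 20.16/hr (tandem ⇒ throughput preserved).
W₁ = 1/(μ₁−λ) = 1/(66.28−20.16) = 0.02168 hr
W₂ = 1/(μ₂−λ) = 1/(30.85−20.16) = 0.09355 hr
W_total = W₁ + W₂ = 0.02168 + 0.09355 = 0.11523 hr

Final: 0.11523 hr


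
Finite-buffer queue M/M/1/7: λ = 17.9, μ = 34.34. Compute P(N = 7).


ρ = λ/μ = 17.9/34.34 = 0.5213
P_K = (1−ρ)ρ^K/(1−ρ^(K+1)) = (0.4787·0.010456)/(1 − 0.005450)
= 0.005006/0.994550 = 0.005033

Final: 0.005033


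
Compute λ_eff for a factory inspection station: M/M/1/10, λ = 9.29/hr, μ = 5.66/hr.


ρ = 1.6413; P_K = (1−ρ)ρ^10/(1−ρ^11) = 0.392428
λ_eff = λ(1 − P_K) = 9.29·(1 − 0.392428) = 9.29·0.607572 = 5.6443 /hr

Final: 5.6443 /hr


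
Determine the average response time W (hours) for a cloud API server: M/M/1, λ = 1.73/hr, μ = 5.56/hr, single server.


W = 1/(μ−λ) = 1/(5.56 − 1.73) = 1/3.83 = 0.2611 hr

Final: 0.2611 hr


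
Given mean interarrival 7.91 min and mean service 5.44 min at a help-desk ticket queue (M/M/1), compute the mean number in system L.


λ = 60/7.91 = 7.5853 /hr
μ = 60/5.44 = 11.0294 /hr
ρ = λ/μ = 7.5853/11.0294 = 0.6877
L = ρ/(1−ρ) = 0.6877/0.3123 = 2.2024

Final: 2.2024


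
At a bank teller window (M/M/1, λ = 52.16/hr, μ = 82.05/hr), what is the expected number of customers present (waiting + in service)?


ρ = λ/μ = 52.16/82.05 = 0.6357
L = ρ/(1−ρ) = 0.6357/(1 − 0.6357) = 0.6357/0.3643 = 1.7451

Final: 1.7451


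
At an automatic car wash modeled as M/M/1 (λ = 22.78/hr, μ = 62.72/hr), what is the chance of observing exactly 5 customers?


ρ = 22.78/62.72 = 0.3632
P_n = (1−ρ)·ρ^n = (1 − 0.3632)·0.3632^5 = 0.6368·0.006320 = 0.004025

Final: 0.004025


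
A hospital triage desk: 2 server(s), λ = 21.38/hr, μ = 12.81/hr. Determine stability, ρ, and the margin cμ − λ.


Total capacity cμ = 2·12.81 = 25.62/hr
ρ = λ/(cμ) = 21.38/25.62 = 0.8345
Stable ⇔ ρ < 1: YES
Spare capacity = cμ − λ = 25.62 − 21.38 = 4.24/hr

Final: ρ = 0.8345; stable; margin = 4.24/hr


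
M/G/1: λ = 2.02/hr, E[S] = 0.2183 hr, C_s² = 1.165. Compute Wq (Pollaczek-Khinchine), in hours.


ρ = λ·E[S] = 2.02·0.2183 = 0.4410
E[S²] = E[S]²(1+C_s²) = 0.2183²·(1+1.165) = 0.103173
Wq = λ·E[S²]/(2(1−ρ)) = 2.02·0.103173/(2·0.5590) = 0.18640 hr

Final: 0.18640 hr


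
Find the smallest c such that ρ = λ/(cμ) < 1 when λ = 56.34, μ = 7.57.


Stability requires cμ > λ ⇔ c > λ/μ.
λ/μ = 56.34/7.57 = 7.4425
Minimum integer c = ⌊7.4425⌋ + 1 = 8
Check: 8·7.57 = 60.56 > 56.34, while 7·7.57 = 52.99 ≤ 56.34

Final: 8 servers


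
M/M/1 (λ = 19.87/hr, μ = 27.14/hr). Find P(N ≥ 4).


ρ = 19.87/27.14 = 0.7321
P(N ≥ n) = ρ^n = 0.7321^4 = 0.287311

Final: 0.287311


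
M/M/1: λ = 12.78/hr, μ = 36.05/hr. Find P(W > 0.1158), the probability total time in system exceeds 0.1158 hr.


W ~ Exponential(μ−λ) for M/M/1.
μ − λ = 36.05 − 12.78 = 23.2700
P(W > t) = e^{−(μ−λ)t} = e^{−2.6947} = 0.067565

Final: 0.067565


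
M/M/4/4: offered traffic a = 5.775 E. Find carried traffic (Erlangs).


B(4,5.775) = 0.454826 (Erlang-B)
Carried load = a(1 − B) = 5.775·(1 − 0.454826) = 5.775·0.545174 = 3.1484 E

Final: 3.1484 Erlangs


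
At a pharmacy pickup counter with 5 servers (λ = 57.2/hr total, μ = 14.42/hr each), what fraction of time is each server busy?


ρ = λ/(cμ) = 57.2/(5·14.42) = 57.2/72.10 = 0.7933

Final: 0.7933


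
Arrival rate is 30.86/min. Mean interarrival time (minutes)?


Mean interarrival time = 1/λ = 1/30.86 minute = 0.03240 minute
In minutes: 0.03240 × 1 = 0.03240 min

Final: 0.03240 min


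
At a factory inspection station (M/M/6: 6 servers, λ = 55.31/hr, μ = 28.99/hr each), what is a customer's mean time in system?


a = 1.9079; ρ = 0.3180; P₀ = 0.148227
Lq = P₀·a^c·ρ/(c!(1−ρ)²) = 0.006788
Wq = Lq/λ = 0.006788/55.31 = 0.0001227 hr
W = Wq + 1/μ = 0.0001227 + 0.03449 = 0.03462 hr

Final: 0.03462 hr


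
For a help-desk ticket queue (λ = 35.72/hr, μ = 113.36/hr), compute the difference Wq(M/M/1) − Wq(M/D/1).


ρ = 35.72/113.36 = 0.3151
Wq(M/M/1) = ρ/(μ−λ) = 0.3151/77.64 = 0.004059 hr
Wq(M/D/1) = ρ/(2(μ−λ)) = 0.002029 hr
Savings = 0.004059 − 0.002029 = 0.002029 hr

Final: 0.002029 hr


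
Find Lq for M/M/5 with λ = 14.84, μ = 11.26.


a = λ/μ = 1.3179; ρ = a/5 = 0.2636
P₀ = 0.267475
Lq = P₀·a^c·ρ / (c!·(1−ρ)²) = 0.267475·3.97629·0.2636/(120·0.54230)
= 0.004308

Final: 0.004308


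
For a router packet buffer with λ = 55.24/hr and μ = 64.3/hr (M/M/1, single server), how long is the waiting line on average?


ρ = 55.24/64.3 = 0.8591
Lq = ρ²/(1−ρ) = 0.7380/0.1409 = 5.2380

Final: 5.2380


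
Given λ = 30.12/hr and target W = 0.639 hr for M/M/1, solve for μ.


W = 1/(μ−λ) ⇒ μ − λ = 1/W = 1/0.639 = 1.5649
μ = λ + 1/W = 30.12 + 1.5649 = 31.6849 per hr

Final: 31.6849 /hr


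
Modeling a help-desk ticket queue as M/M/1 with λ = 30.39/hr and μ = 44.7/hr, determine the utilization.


ρ = λ/μ = 30.39/44.7 = 0.6799

Final: 0.6799


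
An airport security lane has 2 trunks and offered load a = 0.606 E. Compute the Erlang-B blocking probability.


B(c,a) = (a^c/c!) / Σ_{k=0}^{c} a^k/k!
a^2/2! = 0.183618
Σ terms (k=0..2): 1.00000 + 0.60600 + 0.18362 = 1.789618
B = 0.183618/1.789618 = 0.102602

Final: 0.102602


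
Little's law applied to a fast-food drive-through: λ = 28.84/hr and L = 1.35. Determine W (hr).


W = L/λ = 1.35/28.84 = 0.04681 hr

Final: 0.04681 hr


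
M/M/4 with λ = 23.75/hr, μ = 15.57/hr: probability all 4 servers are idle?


a = λ/μ = 23.75/15.57 = 1.5254; ρ = a/c = 0.3813
Σ_{k=0}^{3} a^k/k! (terms k=0..3) = 1.00000 + 1.52537 + 1.16338 + 0.59153 = 4.28027
Tail: a^4/(4!(1−ρ)) = 5.41377/(24·0.6187) = 0.36462
P₀ = 1/(4.28027 + 0.36462) = 1/4.64489 = 0.215290

Final: 0.215290


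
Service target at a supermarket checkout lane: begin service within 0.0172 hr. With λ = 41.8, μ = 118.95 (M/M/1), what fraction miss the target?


ρ = 41.8/118.95 = 0.3514
P(Wq > t) = ρ·e^{−(μ−λ)t} = 0.3514·e^{−1.3270}
= 0.3514·0.265277 = 0.093221

Final: 0.093221


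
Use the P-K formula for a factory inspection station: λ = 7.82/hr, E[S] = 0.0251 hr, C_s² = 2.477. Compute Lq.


ρ = λ·E[S] = 7.82·0.0251 = 0.1963
Lq = ρ²(1+C_s²)/(2(1−ρ)) = 0.03853·(1+2.477)/(2·0.8037)
= 0.03853·3.4770/1.6074 = 0.08334

Final: 0.08334


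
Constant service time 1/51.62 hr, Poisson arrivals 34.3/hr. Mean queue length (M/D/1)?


ρ = 34.3/51.62 = 0.6645
M/D/1: Lq = ρ²/(2(1−ρ)) = 0.4415/(2·0.3355) = 0.65795

Final: 0.65795


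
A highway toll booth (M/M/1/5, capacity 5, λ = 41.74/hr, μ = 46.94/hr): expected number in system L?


ρ = 41.74/46.94 = 0.8892
L = ρ[1 − (K+1)ρ^K + Kρ^(K+1)] / [(1−ρ)(1−ρ^(K+1))]
Numerator: 0.8892·(1 − 6·0.555964 + 5·0.494375) = 0.121012
Denominator: (0.1108)·(0.505625) = 0.056013
L = 0.121012/0.056013 = 2.1604

Final: 2.1604


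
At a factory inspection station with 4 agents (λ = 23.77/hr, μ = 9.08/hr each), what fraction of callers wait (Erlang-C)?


a = λ/μ = 2.6178; ρ = a/4 = 0.6545
P₀ = 0.063704 (from M/M/c formula)
C(c,a) = [a^c/(c!(1−ρ))]·P₀ = [46.96489/(24·0.3455)]·0.063704
= 5.66323·0.063704 = 0.360769

Final: 0.360769


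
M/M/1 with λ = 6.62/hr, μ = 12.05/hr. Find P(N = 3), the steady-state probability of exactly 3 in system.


ρ = 6.62/12.05 = 0.5494
P_n = (1−ρ)·ρ^n = (1 − 0.5494)·0.5494^3 = 0.4506·0.165811 = 0.074718

Final: 0.074718


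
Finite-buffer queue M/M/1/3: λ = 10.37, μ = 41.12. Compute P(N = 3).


ρ = λ/μ = 10.37/41.12 = 0.2522
P_K = (1−ρ)ρ^K/(1−ρ^(K+1)) = (0.7478·0.016039)/(1 − 0.004045)
= 0.011994/0.995955 = 0.012043

Final: 0.012043


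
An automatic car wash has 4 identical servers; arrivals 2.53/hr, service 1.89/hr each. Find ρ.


ρ = λ/(cμ) = 2.53/(4·1.89) = 2.53/7.56 = 0.3347

Final: 0.3347


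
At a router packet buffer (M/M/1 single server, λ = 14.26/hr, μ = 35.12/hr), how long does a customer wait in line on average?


ρ = 14.26/35.12 = 0.4060
Wq = ρ/(μ−λ) = 0.4060/(35.12 − 14.26) = 0.4060/20.86 = 0.01946 hr

Final: 0.01946 hr


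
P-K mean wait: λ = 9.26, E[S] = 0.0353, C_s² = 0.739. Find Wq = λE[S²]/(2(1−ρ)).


ρ = λ·E[S] = 9.26·0.0353 = 0.3269
E[S²] = E[S]²(1+C_s²) = 0.0353²·(1+0.739) = 0.002167
Wq = λ·E[S²]/(2(1−ρ)) = 9.26·0.002167/(2·0.6731) = 0.01491 hr

Final: 0.01491 hr


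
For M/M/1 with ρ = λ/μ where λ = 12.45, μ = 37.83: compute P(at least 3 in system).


ρ = 12.45/37.83 = 0.3291
P(N ≥ n) = ρ^n = 0.3291^3 = 0.035645

Final: 0.035645


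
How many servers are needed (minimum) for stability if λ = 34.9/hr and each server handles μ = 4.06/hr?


Stability requires cμ > λ ⇔ c > λ/μ.
λ/μ = 34.9/4.06 = 8.5961
Minimum integer c = ⌊8.5961⌋ + 1 = 9
Check: 9·4.06 = 36.54 > 34.9, while 8·4.06 = 32.48 ≤ 34.9

Final: 9 servers


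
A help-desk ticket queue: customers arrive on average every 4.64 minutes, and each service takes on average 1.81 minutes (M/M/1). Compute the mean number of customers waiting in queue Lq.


λ = 60/4.64 = 12.9310 /hr
μ = 60/1.81 = 33.1492 /hr
ρ = λ/μ = 12.9310/33.1492 = 0.3901
Lq = ρ²/(1−ρ) = 0.1522/0.6099 = 0.2495

Final: 0.2495


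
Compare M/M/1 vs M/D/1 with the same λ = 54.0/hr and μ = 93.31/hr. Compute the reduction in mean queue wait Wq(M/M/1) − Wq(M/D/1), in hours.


ρ = 54.0/93.31 = 0.5787
Wq(M/M/1) = ρ/(μ−λ) = 0.5787/39.31 = 0.01472 hr
Wq(M/D/1) = ρ/(2(μ−λ)) = 0.007361 hr
Savings = 0.01472 − 0.007361 = 0.007361 hr

Final: 0.007361 hr


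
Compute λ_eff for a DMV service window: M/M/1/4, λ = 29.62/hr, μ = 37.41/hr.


ρ = 0.7918; P_K = (1−ρ)ρ^4/(1−ρ^5) = 0.118802
λ_eff = λ(1 − P_K) = 29.62·(1 − 0.118802) = 29.62·0.881198 = 26.1011 /hr

Final: 26.1011 /hr


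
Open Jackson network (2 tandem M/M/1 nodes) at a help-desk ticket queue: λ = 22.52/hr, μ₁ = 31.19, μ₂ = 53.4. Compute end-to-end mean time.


Each node sees arrival rate λ = 22.52/hr (tandem ⇒ throughput preserved).
W₁ = 1/(μ₁−λ) = 1/(31.19−22.52) = 0.11534 hr
W₂ = 1/(μ₂−λ) = 1/(53.4−22.52) = 0.03238 hr
W_total = W₁ + W₂ = 0.11534 + 0.03238 = 0.14772 hr

Final: 0.14772 hr


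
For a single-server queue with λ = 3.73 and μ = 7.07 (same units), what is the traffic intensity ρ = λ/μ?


ρ = λ/μ = 3.73/7.07 = 0.5276

Final: 0.5276


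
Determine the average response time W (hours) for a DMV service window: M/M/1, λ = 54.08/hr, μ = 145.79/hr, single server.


W = 1/(μ−λ) = 1/(145.79 − 54.08) = 1/91.71 = 0.01090 hr

Final: 0.01090 hr


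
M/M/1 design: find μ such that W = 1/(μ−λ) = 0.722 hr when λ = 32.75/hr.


W = 1/(μ−λ) ⇒ μ − λ = 1/W = 1/0.722 = 1.3850
μ = λ + 1/W = 32.75 + 1.3850 = 34.1350 per hr

Final: 34.1350 /hr


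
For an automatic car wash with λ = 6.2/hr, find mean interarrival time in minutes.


Mean interarrival time = 1/λ = 1/6.2 hour = 0.16129 hour
In minutes: 0.16129 × 60 = 9.6774 min

Final: 9.6774 min


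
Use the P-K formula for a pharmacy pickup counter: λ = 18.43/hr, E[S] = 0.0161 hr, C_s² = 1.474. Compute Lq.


ρ = λ·E[S] = 18.43·0.0161 = 0.2967
Lq = ρ²(1+C_s²)/(2(1−ρ)) = 0.08804·(1+1.474)/(2·0.7033)
= 0.08804·2.4740/1.4066 = 0.15486

Final: 0.15486


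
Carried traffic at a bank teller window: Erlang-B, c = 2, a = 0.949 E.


B(2,0.949) = 0.187680 (Erlang-B)
Carried load = a(1 − B) = 0.949·(1 − 0.187680) = 0.949·0.812320 = 0.7709 E

Final: 0.7709 Erlangs


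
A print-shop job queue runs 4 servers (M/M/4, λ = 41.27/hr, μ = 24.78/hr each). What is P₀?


a = λ/μ = 41.27/24.78 = 1.6655; ρ = a/c = 0.4164
Σ_{k=0}^{3} a^k/k! (terms k=0..3) = 1.00000 + 1.66546 + 1.38687 + 0.76992 = 4.82225
Tail: a^4/(4!(1−ρ)) = 7.69365/(24·0.5836) = 0.54926
P₀ = 1/(4.82225 + 0.54926) = 1/5.37151 = 0.186167

Final: 0.186167


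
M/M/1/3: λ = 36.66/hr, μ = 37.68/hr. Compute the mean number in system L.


ρ = 36.66/37.68 = 0.9729
L = ρ[1 − (K+1)ρ^K + Kρ^(K+1)] / [(1−ρ)(1−ρ^(K+1))]
Numerator: 0.9729·(1 − 4·0.920968 + 3·0.896038) = 0.004125
Denominator: (0.02707)·(0.103962) = 0.002814
L = 0.004125/0.002814 = 1.4657

Final: 1.4657


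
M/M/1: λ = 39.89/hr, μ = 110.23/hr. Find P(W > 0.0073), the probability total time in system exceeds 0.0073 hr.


W ~ Exponential(μ−λ) for M/M/1.
μ − λ = 110.23 − 39.89 = 70.3400
P(W > t) = e^{−(μ−λ)t} = e^{−0.5135} = 0.598408

Final: 0.598408


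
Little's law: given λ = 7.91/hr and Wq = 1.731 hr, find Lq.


Lq = λWq = 7.91·1.731 = 13.6922

Final: 13.6922


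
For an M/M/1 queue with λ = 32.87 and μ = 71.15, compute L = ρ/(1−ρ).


ρ = λ/μ = 32.87/71.15 = 0.4620
L = ρ/(1−ρ) = 0.4620/(1 − 0.4620) = 0.4620/0.5380 = 0.8587

Final: 0.8587


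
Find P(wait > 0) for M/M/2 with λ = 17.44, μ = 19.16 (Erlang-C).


a = λ/μ = 0.9102; ρ = a/2 = 0.4551
P₀ = 0.374462 (from M/M/c formula)
C(c,a) = [a^c/(c!(1−ρ))]·P₀ = [0.82852/(2·0.5449)]·0.374462
= 0.76027·0.374462 = 0.284692

Final: 0.284692


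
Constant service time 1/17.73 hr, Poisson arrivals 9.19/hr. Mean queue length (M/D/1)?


ρ = 9.19/17.73 = 0.5183
M/D/1: Lq = ρ²/(2(1−ρ)) = 0.2687/(2·0.4817) = 0.27889

Final: 0.27889


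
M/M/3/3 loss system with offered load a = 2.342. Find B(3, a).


B(c,a) = (a^c/c!) / Σ_{k=0}^{c} a^k/k!
a^3/3! = 2.140964
Σ terms (k=0..3): 1.00000 + 2.34200 + 2.74248 + 2.14096 = 8.225446
B = 2.140964/8.225446 = 0.260285

Final: 0.260285


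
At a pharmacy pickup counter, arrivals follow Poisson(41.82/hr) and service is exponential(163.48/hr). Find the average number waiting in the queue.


ρ = 41.82/163.48 = 0.2558
Lq = ρ²/(1−ρ) = 0.06544/0.7442 = 0.08793

Final: 0.08793


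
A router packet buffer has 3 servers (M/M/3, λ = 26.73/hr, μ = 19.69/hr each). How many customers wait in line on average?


a = λ/μ = 1.3575; ρ = a/3 = 0.4525
P₀ = 0.247487
Lq = P₀·a^c·ρ / (c!·(1−ρ)²) = 0.247487·2.50184·0.4525/(6·0.29974)
= 0.15579

Final: 0.15579


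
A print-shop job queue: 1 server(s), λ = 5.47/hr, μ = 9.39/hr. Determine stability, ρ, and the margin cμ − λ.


Total capacity cμ = 1·9.39 = 9.39/hr
ρ = λ/(cμ) = 5.47/9.39 = 0.5825
Stable ⇔ ρ < 1: YES
Spare capacity = cμ − λ = 9.39 − 5.47 = 3.92/hr

Final: ρ = 0.5825; stable; margin = 3.92/hr


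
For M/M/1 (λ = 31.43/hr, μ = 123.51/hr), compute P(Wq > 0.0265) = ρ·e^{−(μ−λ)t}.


ρ = 31.43/123.51 = 0.2545
P(Wq > t) = ρ·e^{−(μ−λ)t} = 0.2545·e^{−2.4401}
= 0.2545·0.087150 = 0.022177

Final: 0.022177


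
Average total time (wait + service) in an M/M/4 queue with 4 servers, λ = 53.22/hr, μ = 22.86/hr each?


a = 2.3281; ρ = 0.5820; P₀ = 0.090338
Lq = P₀·a^c·ρ/(c!(1−ρ)²) = 0.36837
Wq = Lq/λ = 0.36837/53.22 = 0.006922 hr
W = Wq + 1/μ = 0.006922 + 0.04374 = 0.05067 hr

Final: 0.05067 hr


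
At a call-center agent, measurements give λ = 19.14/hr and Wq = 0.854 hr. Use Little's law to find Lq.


Lq = λWq = 19.14·0.854 = 16.3456

Final: 16.3456


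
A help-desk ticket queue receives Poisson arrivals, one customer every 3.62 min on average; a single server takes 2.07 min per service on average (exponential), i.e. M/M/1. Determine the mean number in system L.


λ = 60/3.62 = 16.5746 /hr
μ = 60/2.07 = 28.9855 /hr
ρ = λ/μ = 16.5746/28.9855 = 0.5718
L = ρ/(1−ρ) = 0.5718/0.4282 = 1.3355

Final: 1.3355


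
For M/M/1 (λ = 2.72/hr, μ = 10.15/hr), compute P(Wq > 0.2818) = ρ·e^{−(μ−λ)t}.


ρ = 2.72/10.15 = 0.2680
P(Wq > t) = ρ·e^{−(μ−λ)t} = 0.2680·e^{−2.0938}
= 0.2680·0.123221 = 0.033021

Final: 0.033021


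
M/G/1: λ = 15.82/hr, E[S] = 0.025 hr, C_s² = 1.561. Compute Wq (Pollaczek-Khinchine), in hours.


ρ = λ·E[S] = 15.82·0.025 = 0.3955
E[S²] = E[S]²(1+C_s²) = 0.025²·(1+1.561) = 0.001601
Wq = λ·E[S²]/(2(1−ρ)) = 15.82·0.001601/(2·0.6045) = 0.02094 hr

Final: 0.02094 hr


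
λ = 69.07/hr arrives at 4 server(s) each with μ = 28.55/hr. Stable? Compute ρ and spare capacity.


Total capacity cμ = 4·28.55 = 114.20/hr
ρ = λ/(cμ) = 69.07/114.20 = 0.6048
Stable ⇔ ρ < 1: YES
Spare capacity = cμ − λ = 114.20 − 69.07 = 45.13/hr

Final: ρ = 0.6048; stable; margin = 45.13/hr


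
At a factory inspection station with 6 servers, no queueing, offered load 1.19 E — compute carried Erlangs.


B(6,1.19) = 0.001200 (Erlang-B)
Carried load = a(1 − B) = 1.19·(1 − 0.001200) = 1.19·0.998800 = 1.1886 E

Final: 1.1886 Erlangs


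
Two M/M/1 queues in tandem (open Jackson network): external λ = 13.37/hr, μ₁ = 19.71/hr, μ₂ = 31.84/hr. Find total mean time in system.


Each node sees arrival rate λ = 13.37/hr (tandem ⇒ throughput preserved).
W₁ = 1/(μ₁−λ) = 1/(19.71−13.37) = 0.15773 hr
W₂ = 1/(μ₂−λ) = 1/(31.84−13.37) = 0.05414 hr
W_total = W₁ + W₂ = 0.15773 + 0.05414 = 0.21187 hr

Final: 0.21187 hr


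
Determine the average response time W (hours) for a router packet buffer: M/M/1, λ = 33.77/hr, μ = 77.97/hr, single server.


W = 1/(μ−λ) = 1/(77.97 − 33.77) = 1/44.20 = 0.02262 hr

Final: 0.02262 hr


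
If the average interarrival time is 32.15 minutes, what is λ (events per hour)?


λ = 1/(interarrival time) in consistent units.
1 hour = 60 min, so λ = 60/32.15 = 1.8663 per hour

Final: 1.8663 /hr


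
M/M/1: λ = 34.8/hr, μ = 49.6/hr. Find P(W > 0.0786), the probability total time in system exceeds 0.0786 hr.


W ~ Exponential(μ−λ) for M/M/1.
μ − λ = 49.6 − 34.8 = 14.8000
P(W > t) = e^{−(μ−λ)t} = e^{−1.1633} = 0.312460

Final: 0.312460


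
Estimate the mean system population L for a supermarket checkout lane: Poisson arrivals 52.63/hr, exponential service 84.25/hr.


ρ = λ/μ = 52.63/84.25 = 0.6247
L = ρ/(1−ρ) = 0.6247/(1 − 0.6247) = 0.6247/0.3753 = 1.6645

Final: 1.6645


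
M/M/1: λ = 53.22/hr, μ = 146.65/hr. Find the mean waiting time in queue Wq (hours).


ρ = 53.22/146.65 = 0.3629
Wq = ρ/(μ−λ) = 0.3629/(146.65 − 53.22) = 0.3629/93.43 = 0.003884 hr

Final: 0.003884 hr


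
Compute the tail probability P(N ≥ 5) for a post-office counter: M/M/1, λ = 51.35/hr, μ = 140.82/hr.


ρ = 51.35/140.82 = 0.3646
P(N ≥ n) = ρ^n = 0.3646^5 = 0.006447

Final: 0.006447


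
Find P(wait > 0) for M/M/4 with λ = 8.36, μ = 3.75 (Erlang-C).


a = λ/μ = 2.2293; ρ = a/4 = 0.5573
P₀ = 0.101155 (from M/M/c formula)
C(c,a) = [a^c/(c!(1−ρ))]·P₀ = [24.70018/(24·0.4427)]·0.101155
= 2.32494·0.101155 = 0.235179

Final: 0.235179


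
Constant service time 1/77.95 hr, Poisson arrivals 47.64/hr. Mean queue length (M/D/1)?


ρ = 47.64/77.95 = 0.6112
M/D/1: Lq = ρ²/(2(1−ρ)) = 0.3735/(2·0.3888) = 0.48030

Final: 0.48030


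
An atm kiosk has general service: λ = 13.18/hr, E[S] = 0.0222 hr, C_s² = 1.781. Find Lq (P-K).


ρ = λ·E[S] = 13.18·0.0222 = 0.2926
Lq = ρ²(1+C_s²)/(2(1−ρ)) = 0.08561·(1+1.781)/(2·0.7074)
= 0.08561·2.7810/1.4148 = 0.16828

Final: 0.16828


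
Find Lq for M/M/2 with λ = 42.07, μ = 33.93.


a = λ/μ = 1.2399; ρ = a/2 = 0.6200
P₀ = 0.234604
Lq = P₀·a^c·ρ / (c!·(1−ρ)²) = 0.234604·1.53737·0.6200/(2·0.14444)
= 0.77404

Final: 0.77404


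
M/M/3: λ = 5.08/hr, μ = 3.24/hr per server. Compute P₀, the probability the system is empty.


a = λ/μ = 5.08/3.24 = 1.5679; ρ = a/c = 0.5226
Σ_{k=0}^{2} a^k/k! (terms k=0..2) = 1.00000 + 1.56790 + 1.22916 = 3.79706
Tail: a^3/(3!(1−ρ)) = 3.85439/(6·0.4774) = 1.34572
P₀ = 1/(3.79706 + 1.34572) = 1/5.14277 = 0.194448

Final: 0.194448


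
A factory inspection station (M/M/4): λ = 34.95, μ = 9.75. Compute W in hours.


a = 3.5846; ρ = 0.8962; P₀ = 0.011774
Lq = P₀·a^c·ρ/(c!(1−ρ)²) = 6.73104
Wq = Lq/λ = 6.73104/34.95 = 0.19259 hr
W = Wq + 1/μ = 0.19259 + 0.10256 = 0.29515 hr

Final: 0.29515 hr


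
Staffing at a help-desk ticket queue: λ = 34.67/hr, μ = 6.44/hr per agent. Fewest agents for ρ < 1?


Stability requires cμ > λ ⇔ c > λ/μ.
λ/μ = 34.67/6.44 = 5.3835
Minimum integer c = ⌊5.3835⌋ + 1 = 6
Check: 6·6.44 = 38.64 > 34.67, while 5·6.44 = 32.20 ≤ 34.67

Final: 6 servers


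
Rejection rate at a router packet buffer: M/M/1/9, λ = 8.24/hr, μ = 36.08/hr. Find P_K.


ρ = λ/μ = 8.24/36.08 = 0.2284
P_K = (1−ρ)ρ^K/(1−ρ^(K+1)) = (0.7716·0.000001690)/(1 − 0.0000003860)
= 0.000001304/1.000000 = 0.000001304

Final: 0.000001304


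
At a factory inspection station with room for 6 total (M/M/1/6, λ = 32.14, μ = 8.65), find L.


ρ = 32.14/8.65 = 3.7156
L = ρ[1 − (K+1)ρ^K + Kρ^(K+1)] / [(1−ρ)(1−ρ^(K+1))]
Numerator: 3.7156·(1 − 7·2631.349828 + 6·9777.061674) = 149530.592932
Denominator: (-2.7156)·(-9776.061674) = 26547.940893
L = 149530.592932/26547.940893 = 5.6325

Final: 5.6325


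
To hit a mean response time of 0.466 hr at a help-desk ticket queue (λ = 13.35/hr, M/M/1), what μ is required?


W = 1/(μ−λ) ⇒ μ − λ = 1/W = 1/0.466 = 2.1459
μ = λ + 1/W = 13.35 + 2.1459 = 15.4959 per hr

Final: 15.4959 /hr


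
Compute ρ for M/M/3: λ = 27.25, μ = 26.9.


ρ = λ/(cμ) = 27.25/(3·26.9) = 27.25/80.70 = 0.3377

Final: 0.3377


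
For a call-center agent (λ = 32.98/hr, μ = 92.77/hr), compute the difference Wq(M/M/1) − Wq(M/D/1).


ρ = 32.98/92.77 = 0.3555
Wq(M/M/1) = ρ/(μ−λ) = 0.3555/59.79 = 0.005946 hr
Wq(M/D/1) = ρ/(2(μ−λ)) = 0.002973 hr
Savings = 0.005946 − 0.002973 = 0.002973 hr

Final: 0.002973 hr


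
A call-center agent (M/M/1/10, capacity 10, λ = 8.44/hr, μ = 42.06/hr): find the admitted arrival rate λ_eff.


ρ = 0.2007; P_K = (1−ρ)ρ^10/(1−ρ^11) = 0.00000008462
λ_eff = λ(1 − P_K) = 8.44·(1 − 0.00000008462) = 8.44·1.000000 = 8.4400 /hr

Final: 8.4400 /hr


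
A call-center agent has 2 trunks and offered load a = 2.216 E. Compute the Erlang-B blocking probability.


B(c,a) = (a^c/c!) / Σ_{k=0}^{c} a^k/k!
a^2/2! = 2.455328
Σ terms (k=0..2): 1.00000 + 2.21600 + 2.45533 = 5.671328
B = 2.455328/5.671328 = 0.432937

Final: 0.432937


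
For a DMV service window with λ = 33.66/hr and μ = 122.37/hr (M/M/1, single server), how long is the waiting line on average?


ρ = 33.66/122.37 = 0.2751
Lq = ρ²/(1−ρ) = 0.07566/0.7249 = 0.1044

Final: 0.1044


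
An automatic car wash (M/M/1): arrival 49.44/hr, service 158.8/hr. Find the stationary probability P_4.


ρ = 49.44/158.8 = 0.3113
P_n = (1−ρ)·ρ^n = (1 − 0.3113)·0.3113^4 = 0.6887·0.009395 = 0.006470

Final: 0.006470


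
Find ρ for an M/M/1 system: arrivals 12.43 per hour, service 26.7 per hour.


ρ = λ/μ = 12.43/26.7 = 0.4655

Final: 0.4655


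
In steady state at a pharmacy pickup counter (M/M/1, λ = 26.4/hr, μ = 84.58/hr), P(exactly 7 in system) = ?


ρ = 26.4/84.58 = 0.3121
P_n = (1−ρ)·ρ^n = (1 − 0.3121)·0.3121^7 = 0.6879·0.0002886 = 0.0001985

Final: 0.0001985


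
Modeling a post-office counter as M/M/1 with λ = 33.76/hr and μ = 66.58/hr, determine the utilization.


ρ = λ/μ = 33.76/66.58 = 0.5071

Final: 0.5071


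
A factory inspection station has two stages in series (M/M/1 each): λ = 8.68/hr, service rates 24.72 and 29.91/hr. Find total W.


Each node sees arrival rate λ = 8.68/hr (tandem ⇒ throughput preserved).
W₁ = 1/(μ₁−λ) = 1/(24.72−8.68) = 0.06234 hr
W₂ = 1/(μ₂−λ) = 1/(29.91−8.68) = 0.04710 hr
W_total = W₁ + W₂ = 0.06234 + 0.04710 = 0.10945 hr

Final: 0.10945 hr


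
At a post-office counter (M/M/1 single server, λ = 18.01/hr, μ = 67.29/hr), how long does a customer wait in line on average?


ρ = 18.01/67.29 = 0.2676
Wq = ρ/(μ−λ) = 0.2676/(67.29 − 18.01) = 0.2676/49.28 = 0.005431 hr

Final: 0.005431 hr
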